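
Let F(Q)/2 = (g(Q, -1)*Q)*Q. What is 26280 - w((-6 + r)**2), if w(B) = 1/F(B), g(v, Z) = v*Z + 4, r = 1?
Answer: 689850001/26250 ≈ 26280.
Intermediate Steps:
g(v, Z) = 4 + Z*v (g(v, Z) = Z*v + 4 = 4 + Z*v)
F(Q) = 2*Q**2*(4 - Q) (F(Q) = 2*(((4 - Q)*Q)*Q) = 2*((Q*(4 - Q))*Q) = 2*(Q**2*(4 - Q)) = 2*Q**2*(4 - Q))
w(B) = 1/(2*B**2*(4 - B))
26280 - w((-6 + r)**2) = 26280 - (-1)/(2*((-6 + 1)**2)**2*(-4 + (-6 + 1)**2)) = 26280 - (-1)/(2*((-5)**2)**2*(-4 + (-5)**2)) = 26280 - (-1)/(2*25**2*(-4 + 25)) = 26280 - (-1)/(2*625*21) = 26280 - 1*(-1/26250) = 26280 + 1/26250 = 689850001/26250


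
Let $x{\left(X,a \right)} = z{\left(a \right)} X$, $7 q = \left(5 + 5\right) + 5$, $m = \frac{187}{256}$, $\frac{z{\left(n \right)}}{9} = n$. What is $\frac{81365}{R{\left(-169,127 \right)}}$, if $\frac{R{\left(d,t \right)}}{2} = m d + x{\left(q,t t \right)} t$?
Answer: $\frac{72903040}{70791895259} \approx 0.0010298$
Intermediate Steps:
$z{\left(n \right)} = 9 n$
$m = \frac{187}{256}$ ($m = 187 \cdot \frac{1}{256} = \frac{187}{256} \approx 0.73047$)
$q = \frac{15}{7}$ ($q = \frac{\left(5 + 5\right) + 5}{7} = \frac{10 + 5}{7} = \frac{1}{7} \cdot 15 = \frac{15}{7} \approx 2.1429$)
$x{\left(X,a \right)} = 9 X a$ ($x{\left(X,a \right)} = 9 a X = 9 X a$)
$R{\left(d,t \right)} = \frac{187 d}{128} + \frac{270 t^{3}}{7}$ ($R{\left(d,t \right)} = 2 \left(\frac{187 d}{256} + 9 \cdot \frac{15}{7} t t t\right) = 2 \left(\frac{187 d}{256} + 9 \cdot \frac{15}{7} t^{2} t\right) = 2 \left(\frac{187 d}{256} + \frac{135 t^{2}}{7} t\right) = 2 \left(\frac{187 d}{256} + \frac{135 t^{3}}{7}\right) = 2 \left(\frac{135 t^{3}}{7} + \frac{187 d}{256}\right) = \frac{187 d}{128} + \frac{270 t^{3}}{7}$)
$\frac{81365}{R{\left(-169,127 \right)}} = \frac{81365}{\frac{187}{128} \left(-169\right) + \frac{270 \cdot 127^{3}}{7}} = \frac{81365}{- \frac{31603}{128} + \frac{270}{7} \cdot 2048383} = \frac{81365}{- \frac{31603}{128} + \frac{553063410}{7}} = \frac{81365}{\frac{70791895259}{896}} = 81365 \cdot \frac{896}{70791895259} = \frac{72903040}{70791895259}$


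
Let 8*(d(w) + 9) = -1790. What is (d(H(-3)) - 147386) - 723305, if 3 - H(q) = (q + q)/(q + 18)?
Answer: -3483695/4 ≈ -8.7092e+5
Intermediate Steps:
H(q) = 3 - 2*q/(18 + q) (H(q) = 3 - (q + q)/(q + 18) = 3 - 2*q/(18 + q))
d(w) = -931/4 (d(w) = -9 + (1/8)*(-1790) = -9 - 895/4 = -931/4)
(d(H(-3)) - 147386) - 723305 = (-931/4 - 147386) - 723305 = -590475/4 - 723305 = -3483695/4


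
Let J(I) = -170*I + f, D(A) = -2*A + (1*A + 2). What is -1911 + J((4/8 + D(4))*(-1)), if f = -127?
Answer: -2293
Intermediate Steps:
D(A) = 2 - A (D(A) = -2*A + (A + 2) = -2*A + (2 + A) = 2 - A)
J(I) = -127 - 170*I (J(I) = -170*I - 127 = -127 - 170*I)
-1911 + J((4/8 + D(4))*(-1)) = -1911 + (-127 - 170*(4/8 + (2 - 1*4))*(-1)) = -1911 + (-127 - 170*(4*(⅛) + (2 - 4))*(-1)) = -1911 + (-127 - 170*(½ - 2)*(-1)) = -1911 + (-127 - (-255)*(-1)) = -1911 + (-127 - 170*3/2) = -1911 + (-127 - 255) = -1911 - 382 = -2293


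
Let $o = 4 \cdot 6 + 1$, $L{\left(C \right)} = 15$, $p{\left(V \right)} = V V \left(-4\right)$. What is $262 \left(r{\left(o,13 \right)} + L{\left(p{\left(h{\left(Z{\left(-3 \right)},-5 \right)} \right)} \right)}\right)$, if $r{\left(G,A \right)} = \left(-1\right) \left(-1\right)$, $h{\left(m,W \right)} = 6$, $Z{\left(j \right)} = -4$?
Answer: $4192$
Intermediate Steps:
$p{\left(V \right)} = - 4 V^{2}$ ($p{\left(V \right)} = V^{2} \left(-4\right) = - 4 V^{2}$)
$o = 25$ ($o = 24 + 1 = 25$)
$r{\left(G,A \right)} = 1$
$262 \left(r{\left(o,13 \right)} + L{\left(p{\left(h{\left(Z{\left(-3 \right)},-5 \right)} \right)} \right)}\right) = 262 \left(1 + 15\right) = 262 \cdot 16 = 4192$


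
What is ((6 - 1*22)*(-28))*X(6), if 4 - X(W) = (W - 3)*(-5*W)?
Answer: 42112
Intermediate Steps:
X(W) = 4 + 5*W*(-3 + W) (X(W) = 4 - (W - 3)*(-5*W) = 4 - (-3 + W)*(-5*W) = 4 - (-5)*W*(-3 + W) = 4 + 5*W*(-3 + W))
((6 - 1*22)*(-28))*X(6) = ((6 - 1*22)*(-28))*(4 - 15*6 + 5*6²) = ((6 - 22)*(-28))*(4 - 90 + 5*36) = (-16*(-28))*(4 - 90 + 180) = 448*94 = 42112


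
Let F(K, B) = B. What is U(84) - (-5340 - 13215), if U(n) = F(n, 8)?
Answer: 18563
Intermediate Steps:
U(n) = 8
U(84) - (-5340 - 13215) = 8 - (-5340 - 13215) = 8 - 1*(-18555) = 8 + 18555 = 18563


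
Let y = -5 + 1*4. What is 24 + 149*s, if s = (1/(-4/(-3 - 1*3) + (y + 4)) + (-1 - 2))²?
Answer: 137004/121 ≈ 1132.3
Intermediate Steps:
y = -1 (y = -5 + 4 = -1)
s = 900/121 (s = (1/(-4/(-3 - 1*3) + (-1 + 4)) + (-1 - 2))² = (1/(-4/(-3 - 3) + 3) - 3)² = (1/(-4/(-6) + 3) - 3)² = (1/(-4*(-⅙) + 3) - 3)² = (1/(⅔ + 3) - 3)² = (1/(11/3) - 3)² = (3/11 - 3)² = (-30/11)² = 900/121 ≈ 7.4380)
24 + 149*s = 24 + 149*(900/121) = 24 + 134100/121 = 137004/121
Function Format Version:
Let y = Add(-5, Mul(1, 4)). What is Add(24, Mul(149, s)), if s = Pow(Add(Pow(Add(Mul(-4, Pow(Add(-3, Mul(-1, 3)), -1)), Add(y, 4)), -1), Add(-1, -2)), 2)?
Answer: Rational(137004, 121) ≈ 1132.3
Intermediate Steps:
y = -1 (y = Add(-5, 4) = -1)
s = Rational(900, 121) (s = Pow(Add(Pow(Add(Mul(-4, Pow(Add(-3, Mul(-1, 3)), -1)), Add(-1, 4)), -1), Add(-1, -2)), 2) = Pow(Add(Pow(Add(Mul(-4, Pow(Add(-3, -3), -1)), 3), -1), -3), 2) = Pow(Add(Pow(Add(Mul(-4, Pow(-6, -1)), 3), -1), -3), 2) = Pow(Add(Pow(Add(Mul(-4, Rational(-1, 6)), 3), -1), -3), 2) = Pow(Add(Pow(Add(Rational(2, 3), 3), -1), -3), 2) = Pow(Add(Pow(Rational(11, 3), -1), -3), 2) = Pow(Add(Rational(3, 11), -3), 2) = Pow(Rational(-30, 11), 2) = Rational(900, 121) ≈ 7.4380)
Add(24, Mul(149, s)) = Add(24, Mul(149, Rational(900, 121))) = Add(24, Rational(134100, 121)) = Rational(137004, 121)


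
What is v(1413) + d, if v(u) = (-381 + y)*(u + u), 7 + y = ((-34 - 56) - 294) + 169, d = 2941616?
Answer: 1237538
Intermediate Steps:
y = -222 (y = -7 + (((-34 - 56) - 294) + 169) = -7 + ((-90 - 294) + 169) = -7 + (-384 + 169) = -7 - 215 = -222)
v(u) = -1206*u (v(u) = (-381 - 222)*(u + u) = -1206*u)
v(1413) + d = -1206*1413 + 2941616 = -1704078 + 2941616 = 1237538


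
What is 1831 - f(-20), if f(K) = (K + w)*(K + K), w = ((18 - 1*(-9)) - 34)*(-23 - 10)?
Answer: 10271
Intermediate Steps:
w = 231 (w = ((18 + 9) - 34)*(-33) = (27 - 34)*(-33) = -7*(-33) = 231)
f(K) = 2*K*(231 + K) (f(K) = (K + 231)*(K + K) = (231 + K)*(2*K) = 2*K*(231 + K))
1831 - f(-20) = 1831 - 2*(-20)*(231 - 20) = 1831 - 2*(-20)*211 = 1831 - 1*(-8440) = 1831 + 8440 = 10271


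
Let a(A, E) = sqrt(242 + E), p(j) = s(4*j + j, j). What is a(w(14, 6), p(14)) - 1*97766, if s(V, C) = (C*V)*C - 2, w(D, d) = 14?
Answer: -97766 + 2*sqrt(3490) ≈ -97648.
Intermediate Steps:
s(V, C) = -2 + V*C**2 (s(V, C) = V*C**2 - 2 = -2 + V*C**2)
p(j) = -2 + 5*j**3 (p(j) = -2 + (4*j + j)*j**2 = -2 + (5*j)*j**2 = -2 + 5*j**3)
a(w(14, 6), p(14)) - 1*97766 = sqrt(242 + (-2 + 5*14**3)) - 1*97766 = sqrt(242 + (-2 + 5*2744)) - 97766 = sqrt(242 + (-2 + 13720)) - 97766 = sqrt(242 + 13718) - 97766 = sqrt(13960) - 97766 = 2*sqrt(3490) - 97766 = -97766 + 2*sqrt(3490)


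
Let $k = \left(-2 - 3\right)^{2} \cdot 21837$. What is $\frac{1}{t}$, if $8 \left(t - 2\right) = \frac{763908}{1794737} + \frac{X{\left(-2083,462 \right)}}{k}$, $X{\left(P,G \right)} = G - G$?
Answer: $\frac{3589474}{7369925} \approx 0.48704$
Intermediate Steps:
$X{\left(P,G \right)} = 0$
$k = 545925$ ($k = \left(-2 - 3\right)^{2} \cdot 21837 = \left(-5\right)^{2} \cdot 21837 = 25 \cdot 21837 = 545925$)
$t = \frac{7369925}{3589474}$ ($t = 2 + \frac{\frac{763908}{1794737} + \frac{0}{545925}}{8} = 2 + \frac{763908 \cdot \frac{1}{1794737} + 0 \cdot \frac{1}{545925}}{8} = 2 + \frac{\frac{763908}{1794737} + 0}{8} = 2 + \frac{1}{8} \cdot \frac{763908}{1794737} = 2 + \frac{190977}{3589474} = \frac{7369925}{3589474} \approx 2.0532$)
$\frac{1}{t} = \frac{1}{\frac{7369925}{3589474}} = \frac{3589474}{7369925}$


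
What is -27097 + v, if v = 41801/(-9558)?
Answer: -259034927/9558 ≈ -27101.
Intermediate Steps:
v = -41801/9558 (v = 41801*(-1/9558) = -41801/9558 ≈ -4.3734)
-27097 + v = -27097 - 41801/9558 = -259034927/9558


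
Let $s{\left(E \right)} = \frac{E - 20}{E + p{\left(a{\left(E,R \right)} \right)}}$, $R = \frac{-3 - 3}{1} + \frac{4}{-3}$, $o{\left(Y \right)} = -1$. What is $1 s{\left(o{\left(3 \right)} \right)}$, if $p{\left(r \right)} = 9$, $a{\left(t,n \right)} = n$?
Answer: $- \frac{21}{8} \approx -2.625$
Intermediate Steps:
$R = - \frac{22}{3}$ ($R = \left(-3 - 3\right) 1 + 4 \left(- \frac{1}{3}\right) = \left(-6\right) 1 - \frac{4}{3} = -6 - \frac{4}{3} = - \frac{22}{3} \approx -7.3333$)
$s{\left(E \right)} = \frac{-20 + E}{9 + E}$ ($s{\left(E \right)} = \frac{E - 20}{E + 9} = \frac{-20 + E}{9 + E}$)
$1 s{\left(o{\left(3 \right)} \right)} = 1 \frac{-20 - 1}{9 - 1} = 1 \cdot \frac{1}{8} \left(-21\right) = 1 \left(- \frac{21}{8}\right) = - \frac{21}{8}$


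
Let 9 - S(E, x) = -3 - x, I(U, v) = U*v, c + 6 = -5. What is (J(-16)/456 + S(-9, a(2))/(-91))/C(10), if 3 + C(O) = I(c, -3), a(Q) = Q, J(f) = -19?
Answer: -61/9360 ≈ -0.0065171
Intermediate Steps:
c = -11 (c = -6 - 5 = -11)
S(E, x) = 12 + x (S(E, x) = 9 - (-3 - x) = 9 + (3 + x) = 12 + x)
C(O) = 30 (C(O) = -3 - 11*(-3) = -3 + 33 = 30)
(J(-16)/456 + S(-9, a(2))/(-91))/C(10) = (-19/456 + (12 + 2)/(-91))/30 = (-19*1/456 + 14*(-1/91))*(1/30) = (-1/24 - 2/13)*(1/30) = -61/312*1/30 = -61/9360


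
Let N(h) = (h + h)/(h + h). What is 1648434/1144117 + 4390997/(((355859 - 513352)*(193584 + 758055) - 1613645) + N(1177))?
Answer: 247059123296580565/171478076040700507 ≈ 1.4408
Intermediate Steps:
N(h) = 1 (N(h) = (2*h)/((2*h)) = (2*h)*(1/(2*h)) = 1)
1648434/1144117 + 4390997/(((355859 - 513352)*(193584 + 758055) - 1613645) + N(1177)) = 1648434/1144117 + 4390997/(((355859 - 513352)*(193584 + 758055) - 1613645) + 1) = 1648434*(1/1144117) + 4390997/((-157493*951639 - 1613645) + 1) = 1648434/1144117 + 4390997/((-149876481027 - 1613645) + 1) = 1648434/1144117 + 4390997/(-149878094672 + 1) = 1648434/1144117 + 4390997/(-149878094671) = 1648434/1144117 + 4390997*(-1/149878094671) = 1648434/1144117 - 4390997/149878094671 = 247059123296580565/171478076040700507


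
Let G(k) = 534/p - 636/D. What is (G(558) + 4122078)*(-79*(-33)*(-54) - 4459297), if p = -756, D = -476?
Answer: -40616327366931875/2142 ≈ -1.8962e+13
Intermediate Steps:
G(k) = 1349/2142 (G(k) = 534/(-756) - 636/(-476) = 534*(-1/756) - 636*(-1/476) = -89/126 + 159/119 = 1349/2142)
(G(558) + 4122078)*(-79*(-33)*(-54) - 4459297) = (1349/2142 + 4122078)*(-79*(-33)*(-54) - 4459297) = 8829492425*(2607*(-54) - 4459297)/2142 = 8829492425*(-140778 - 4459297)/2142 = (8829492425/2142)*(-4600075) = -40616327366931875/2142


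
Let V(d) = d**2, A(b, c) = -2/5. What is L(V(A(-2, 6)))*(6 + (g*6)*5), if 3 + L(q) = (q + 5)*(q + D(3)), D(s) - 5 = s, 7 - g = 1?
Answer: 4546026/625 ≈ 7273.6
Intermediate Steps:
A(b, c) = -2/5 (A(b, c) = -2*1/5 = -2/5)
g = 6 (g = 7 - 1*1 = 7 - 1 = 6)
D(s) = 5 + s
L(q) = -3 + (5 + q)*(8 + q) (L(q) = -3 + (q + 5)*(q + (5 + 3)) = -3 + (5 + q)*(q + 8) = -3 + (5 + q)*(8 + q))
L(V(A(-2, 6)))*(6 + (g*6)*5) = (37 + ((-2/5)**2)**2 + 13*(-2/5)**2)*(6 + (6*6)*5) = (37 + (4/25)**2 + 13*(4/25))*(6 + 36*5) = (37 + 16/625 + 52/25)*(6 + 180) = (24441/625)*186 = 4546026/625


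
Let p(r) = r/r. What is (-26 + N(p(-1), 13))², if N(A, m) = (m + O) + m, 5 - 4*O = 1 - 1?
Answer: 25/16 ≈ 1.5625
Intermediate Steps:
p(r) = 1
O = 5/4 (O = 5/4 - (1 - 1)/4 = 5/4 - ¼*0 = 5/4 + 0 = 5/4 ≈ 1.2500)
N(A, m) = 5/4 + 2*m (N(A, m) = (m + 5/4) + m = (5/4 + m) + m = 5/4 + 2*m)
(-26 + N(p(-1), 13))² = (-26 + (5/4 + 2*13))² = (-26 + (5/4 + 26))² = (-26 + 109/4)² = (5/4)² = 25/16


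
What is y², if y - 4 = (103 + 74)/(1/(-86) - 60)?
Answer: 29398084/26635921 ≈ 1.1037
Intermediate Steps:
y = 5422/5161 (y = 4 + (103 + 74)/(1/(-86) - 60) = 4 + 177/(-1/86 - 60) = 4 + 177/(-5161/86) = 4 + 177*(-86/5161) = 4 - 15222/5161 = 5422/5161 ≈ 1.0506)
y² = (5422/5161)² = 29398084/26635921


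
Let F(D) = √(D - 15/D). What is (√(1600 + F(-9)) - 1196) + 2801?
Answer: 1605 + √(14400 + 3*I*√66)/3 ≈ 1645.0 + 0.03385*I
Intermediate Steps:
(√(1600 + F(-9)) - 1196) + 2801 = (√(1600 + √(-9 - 15/(-9))) - 1196) + 2801 = (√(1600 + √(-9 - 15*(-⅑))) - 1196) + 2801 = (√(1600 + √(-9 + 5/3)) - 1196) + 2801 = (√(1600 + √(-22/3)) - 1196) + 2801 = (√(1600 + I*√66/3) - 1196) + 2801 = (-1196 + √(1600 + I*√66/3)) + 2801 = 1605 + √(1600 + I*√66/3)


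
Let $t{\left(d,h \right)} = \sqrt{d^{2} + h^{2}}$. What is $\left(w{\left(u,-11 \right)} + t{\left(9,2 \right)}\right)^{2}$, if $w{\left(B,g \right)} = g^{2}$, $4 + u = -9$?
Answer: $\left(121 + \sqrt{85}\right)^{2} \approx 16957.0$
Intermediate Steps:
$u = -13$ ($u = -4 - 9 = -13$)
$\left(w{\left(u,-11 \right)} + t{\left(9,2 \right)}\right)^{2} = \left(\left(-11\right)^{2} + \sqrt{9^{2} + 2^{2}}\right)^{2} = \left(121 + \sqrt{81 + 4}\right)^{2} = \left(121 + \sqrt{85}\right)^{2}$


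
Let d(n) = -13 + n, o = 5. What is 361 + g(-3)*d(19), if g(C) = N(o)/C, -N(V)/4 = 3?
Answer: 385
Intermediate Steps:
N(V) = -12 (N(V) = -4*3 = -12)
g(C) = -12/C
361 + g(-3)*d(19) = 361 + (-12/(-3))*(-13 + 19) = 361 - 12*(-⅓)*6 = 361 + 4*6 = 361 + 24 = 385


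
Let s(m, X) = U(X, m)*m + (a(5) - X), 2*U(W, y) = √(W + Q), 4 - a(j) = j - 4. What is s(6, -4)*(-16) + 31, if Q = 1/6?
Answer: -81 - 8*I*√138 ≈ -81.0 - 93.979*I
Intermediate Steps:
Q = ⅙ ≈ 0.16667
a(j) = 8 - j (a(j) = 4 - (j - 4) = 4 - (-4 + j) = 4 + (4 - j) = 8 - j)
U(W, y) = √(⅙ + W)/2 (U(W, y) = √(W + ⅙)/2 = √(⅙ + W)/2)
s(m, X) = 3 - X + m*√(6 + 36*X)/12 (s(m, X) = (√(6 + 36*X)/12)*m + ((8 - 1*5) - X) = m*√(6 + 36*X)/12 + ((8 - 5) - X) = m*√(6 + 36*X)/12 + (3 - X) = 3 - X + m*√(6 + 36*X)/12)
s(6, -4)*(-16) + 31 = (3 - 1*(-4) + (1/12)*6*√(6 + 36*(-4)))*(-16) + 31 = (3 + 4 + (1/12)*6*√(6 - 144))*(-16) + 31 = (3 + 4 + (1/12)*6*√(-138))*(-16) + 31 = (3 + 4 + (1/12)*6*(I*√138))*(-16) + 31 = (3 + 4 + I*√138/2)*(-16) + 31 = (7 + I*√138/2)*(-16) + 31 = (-112 - 8*I*√138) + 31 = -81 - 8*I*√138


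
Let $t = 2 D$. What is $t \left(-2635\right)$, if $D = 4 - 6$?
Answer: $10540$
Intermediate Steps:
$D = -2$ ($D = 4 - 6 = -2$)
$t = -4$ ($t = 2 \left(-2\right) = -4$)
$t \left(-2635\right) = \left(-4\right) \left(-2635\right) = 10540$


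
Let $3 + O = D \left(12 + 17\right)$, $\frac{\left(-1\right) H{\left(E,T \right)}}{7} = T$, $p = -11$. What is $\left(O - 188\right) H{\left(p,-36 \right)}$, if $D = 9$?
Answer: $17640$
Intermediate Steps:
$H{\left(E,T \right)} = - 7 T$
$O = 258$ ($O = -3 + 9 \left(12 + 17\right) = -3 + 9 \cdot 29 = -3 + 261 = 258$)
$\left(O - 188\right) H{\left(p,-36 \right)} = \left(258 - 188\right) \left(\left(-7\right) \left(-36\right)\right) = 70 \cdot 252 = 17640$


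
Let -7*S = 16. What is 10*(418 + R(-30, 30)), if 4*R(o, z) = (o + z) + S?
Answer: 29220/7 ≈ 4174.3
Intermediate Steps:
S = -16/7 (S = -⅐*16 = -16/7 ≈ -2.2857)
R(o, z) = -4/7 + o/4 + z/4 (R(o, z) = ((o + z) - 16/7)/4 = (-16/7 + o + z)/4 = -4/7 + o/4 + z/4)
10*(418 + R(-30, 30)) = 10*(418 + (-4/7 + (¼)*(-30) + (¼)*30)) = 10*(418 + (-4/7 - 15/2 + 15/2)) = 10*(418 - 4/7) = 10*(2922/7) = 29220/7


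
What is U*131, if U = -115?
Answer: -15065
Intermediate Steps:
U*131 = -115*131 = -15065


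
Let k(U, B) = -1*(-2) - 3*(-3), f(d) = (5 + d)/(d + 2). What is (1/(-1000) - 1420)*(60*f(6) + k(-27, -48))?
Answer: -265540187/2000 ≈ -1.3277e+5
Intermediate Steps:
f(d) = (5 + d)/(2 + d)
k(U, B) = 11 (k(U, B) = 2 + 9 = 11)
(1/(-1000) - 1420)*(60*f(6) + k(-27, -48)) = (1/(-1000) - 1420)*(60*((5 + 6)/(2 + 6)) + 11) = (-1/1000 - 1420)*(60*(11/8) + 11) = -1420001*(60*((1/8)*11) + 11)/1000 = -1420001*(60*(11/8) + 11)/1000 = -1420001*(165/2 + 11)/1000 = -1420001/1000*187/2 = -265540187/2000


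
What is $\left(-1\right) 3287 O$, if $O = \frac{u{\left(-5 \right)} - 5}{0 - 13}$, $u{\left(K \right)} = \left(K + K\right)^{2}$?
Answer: $\frac{312265}{13} \approx 24020.0$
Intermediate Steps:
$u{\left(K \right)} = 4 K^{2}$ ($u{\left(K \right)} = \left(2 K\right)^{2} = 4 K^{2}$)
$O = - \frac{95}{13}$ ($O = \frac{4 \left(-5\right)^{2} - 5}{0 - 13} = \frac{4 \cdot 25 - 5}{-13} = \left(100 - 5\right) \left(- \frac{1}{13}\right) = 95 \left(- \frac{1}{13}\right) = - \frac{95}{13} \approx -7.3077$)
$\left(-1\right) 3287 O = \left(-1\right) 3287 \left(- \frac{95}{13}\right) = \left(-3287\right) \left(- \frac{95}{13}\right) = \frac{312265}{13}$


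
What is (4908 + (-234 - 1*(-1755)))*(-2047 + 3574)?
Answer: 9817083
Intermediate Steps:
(4908 + (-234 - 1*(-1755)))*(-2047 + 3574) = (4908 + (-234 + 1755))*1527 = (4908 + 1521)*1527 = 6429*1527 = 9817083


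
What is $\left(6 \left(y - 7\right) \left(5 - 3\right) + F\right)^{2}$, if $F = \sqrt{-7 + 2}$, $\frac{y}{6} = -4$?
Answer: $\left(372 - i \sqrt{5}\right)^{2} \approx 1.3838 \cdot 10^{5} - 1664.0 i$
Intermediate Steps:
$y = -24$ ($y = 6 \left(-4\right) = -24$)
$F = i \sqrt{5}$ ($F = \sqrt{-5} = i \sqrt{5} \approx 2.2361 i$)
$\left(6 \left(y - 7\right) \left(5 - 3\right) + F\right)^{2} = \left(6 \left(-24 - 7\right) \left(5 - 3\right) + i \sqrt{5}\right)^{2} = \left(6 \left(\left(-31\right) 2\right) + i \sqrt{5}\right)^{2} = \left(6 \left(-62\right) + i \sqrt{5}\right)^{2} = \left(-372 + i \sqrt{5}\right)^{2}$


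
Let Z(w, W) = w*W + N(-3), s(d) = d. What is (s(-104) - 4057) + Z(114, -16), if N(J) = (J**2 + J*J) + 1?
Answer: -5966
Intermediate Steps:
N(J) = 1 + 2*J**2 (N(J) = (J**2 + J**2) + 1 = 2*J**2 + 1 = 1 + 2*J**2)
Z(w, W) = 19 + W*w (Z(w, W) = w*W + (1 + 2*(-3)**2) = W*w + (1 + 2*9) = W*w + (1 + 18) = W*w + 19 = 19 + W*w)
(s(-104) - 4057) + Z(114, -16) = (-104 - 4057) + (19 - 16*114) = -4161 + (19 - 1824) = -4161 - 1805 = -5966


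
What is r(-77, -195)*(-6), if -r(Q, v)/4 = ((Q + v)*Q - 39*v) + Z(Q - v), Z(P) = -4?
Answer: 685080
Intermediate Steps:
r(Q, v) = 16 + 156*v - 4*Q*(Q + v) (r(Q, v) = -4*(((Q + v)*Q - 39*v) - 4) = -4*((Q*(Q + v) - 39*v) - 4) = -4*((-39*v + Q*(Q + v)) - 4) = -4*(-4 - 39*v + Q*(Q + v)) = 16 + 156*v - 4*Q*(Q + v))
r(-77, -195)*(-6) = (16 - 4*(-77)² + 156*(-195) - 4*(-77)*(-195))*(-6) = (16 - 4*5929 - 30420 - 60060)*(-6) = (16 - 23716 - 30420 - 60060)*(-6) = -114180*(-6) = 685080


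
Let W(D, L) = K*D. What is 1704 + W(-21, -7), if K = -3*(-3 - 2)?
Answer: 1389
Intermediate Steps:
K = 15 (K = -3*(-5) = 15)
W(D, L) = 15*D
1704 + W(-21, -7) = 1704 + 15*(-21) = 1704 - 315 = 1389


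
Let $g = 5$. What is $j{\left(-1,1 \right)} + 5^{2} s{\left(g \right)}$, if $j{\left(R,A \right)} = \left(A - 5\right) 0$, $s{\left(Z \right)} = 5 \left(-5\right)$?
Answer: $-625$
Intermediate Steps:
$s{\left(Z \right)} = -25$
$j{\left(R,A \right)} = 0$ ($j{\left(R,A \right)} = \left(-5 + A\right) 0 = 0$)
$j{\left(-1,1 \right)} + 5^{2} s{\left(g \right)} = 0 + 5^{2} \left(-25\right) = 0 + 25 \left(-25\right) = 0 - 625 = -625$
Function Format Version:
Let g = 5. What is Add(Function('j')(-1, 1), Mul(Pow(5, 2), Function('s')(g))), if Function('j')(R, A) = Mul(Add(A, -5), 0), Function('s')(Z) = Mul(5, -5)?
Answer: -625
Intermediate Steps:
Function('s')(Z) = -25
Function('j')(R, A) = 0 (Function('j')(R, A) = Mul(Add(-5, A), 0) = 0)
Add(Function('j')(-1, 1), Mul(Pow(5, 2), Function('s')(g))) = Add(0, Mul(Pow(5, 2), -25)) = Add(0, Mul(25, -25)) = Add(0, -625) = -625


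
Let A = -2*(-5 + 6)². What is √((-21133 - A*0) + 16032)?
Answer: I*√5101 ≈ 71.421*I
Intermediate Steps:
A = -2 (A = -2*1² = -2*1 = -2)
√((-21133 - A*0) + 16032) = √((-21133 - (-2)*0) + 16032) = √((-21133 - 1*0) + 16032) = √((-21133 + 0) + 16032) = √(-21133 + 16032) = √(-5101) = I*√5101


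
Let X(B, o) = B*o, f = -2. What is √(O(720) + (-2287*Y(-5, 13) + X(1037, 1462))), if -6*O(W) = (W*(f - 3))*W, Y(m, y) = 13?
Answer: √1918363 ≈ 1385.1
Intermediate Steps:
O(W) = 5*W²/6 (O(W) = -W*(-2 - 3)*W/6 = -W*(-5)*W/6 = -(-5*W)*W/6 = -(-5)*W²/6 = 5*W²/6)
√(O(720) + (-2287*Y(-5, 13) + X(1037, 1462))) = √((⅚)*720² + (-2287*13 + 1037*1462)) = √((⅚)*518400 + (-29731 + 1516094)) = √(432000 + 1486363) = √1918363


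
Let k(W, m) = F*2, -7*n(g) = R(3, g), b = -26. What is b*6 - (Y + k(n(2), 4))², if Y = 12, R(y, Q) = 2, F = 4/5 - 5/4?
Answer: -27921/100 ≈ -279.21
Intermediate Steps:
F = -9/20 (F = 4*(⅕) - 5*¼ = ⅘ - 5/4 = -9/20 ≈ -0.45000)
n(g) = -2/7 (n(g) = -⅐*2 = -2/7)
k(W, m) = -9/10 (k(W, m) = -9/20*2 = -9/10)
b*6 - (Y + k(n(2), 4))² = -26*6 - (12 - 9/10)² = -156 - (111/10)² = -156 - 1*12321/100 = -156 - 12321/100 = -27921/100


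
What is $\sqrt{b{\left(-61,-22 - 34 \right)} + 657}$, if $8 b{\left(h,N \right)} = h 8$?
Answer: $2 \sqrt{149} \approx 24.413$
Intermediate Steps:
$b{\left(h,N \right)} = h$ ($b{\left(h,N \right)} = \frac{h 8}{8} = \frac{8 h}{8} = h$)
$\sqrt{b{\left(-61,-22 - 34 \right)} + 657} = \sqrt{-61 + 657} = \sqrt{596} = 2 \sqrt{149}$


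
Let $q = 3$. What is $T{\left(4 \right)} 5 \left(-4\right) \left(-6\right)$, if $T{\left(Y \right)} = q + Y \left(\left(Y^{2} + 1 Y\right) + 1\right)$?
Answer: $10440$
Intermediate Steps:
$T{\left(Y \right)} = 3 + Y \left(1 + Y + Y^{2}\right)$ ($T{\left(Y \right)} = 3 + Y \left(\left(Y^{2} + 1 Y\right) + 1\right) = 3 + Y \left(\left(Y^{2} + Y\right) + 1\right) = 3 + Y \left(\left(Y + Y^{2}\right) + 1\right) = 3 + Y \left(1 + Y + Y^{2}\right)$)
$T{\left(4 \right)} 5 \left(-4\right) \left(-6\right) = \left(3 + 4 + 4^{2} + 4^{3}\right) 5 \left(-4\right) \left(-6\right) = \left(3 + 4 + 16 + 64\right) \left(-20\right) \left(-6\right) = 87 \left(-20\right) \left(-6\right) = \left(-1740\right) \left(-6\right) = 10440$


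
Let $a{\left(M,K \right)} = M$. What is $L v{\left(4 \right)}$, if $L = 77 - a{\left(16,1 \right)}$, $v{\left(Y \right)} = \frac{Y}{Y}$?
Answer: $61$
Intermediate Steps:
$v{\left(Y \right)} = 1$
$L = 61$ ($L = 77 - 16 = 61$)
$L v{\left(4 \right)} = 61 \cdot 1 = 61$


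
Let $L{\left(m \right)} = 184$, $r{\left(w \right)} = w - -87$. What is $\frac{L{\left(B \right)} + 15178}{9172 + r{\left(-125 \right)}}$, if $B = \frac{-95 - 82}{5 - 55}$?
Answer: $\frac{7681}{4567} \approx 1.6818$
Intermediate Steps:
$B = \frac{177}{50}$ ($B = - \frac{177}{-50} = \left(-177\right) \left(- \frac{1}{50}\right) = \frac{177}{50} \approx 3.54$)
$r{\left(w \right)} = 87 + w$ ($r{\left(w \right)} = w + 87 = 87 + w$)
$\frac{L{\left(B \right)} + 15178}{9172 + r{\left(-125 \right)}} = \frac{184 + 15178}{9172 + \left(87 - 125\right)} = \frac{15362}{9172 - 38} = \frac{15362}{9134} = 15362 \cdot \frac{1}{9134} = \frac{7681}{4567}$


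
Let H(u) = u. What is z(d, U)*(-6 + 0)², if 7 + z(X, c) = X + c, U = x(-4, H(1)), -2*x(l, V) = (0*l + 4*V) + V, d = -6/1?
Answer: -558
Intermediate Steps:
d = -6 (d = -6*1 = -6)
x(l, V) = -5*V/2 (x(l, V) = -((0*l + 4*V) + V)/2 = -((0 + 4*V) + V)/2 = -(4*V + V)/2 = -5*V/2)
U = -5/2 (U = -5/2*1 = -5/2 ≈ -2.5000)
z(X, c) = -7 + X + c (z(X, c) = -7 + (X + c) = -7 + X + c)
z(d, U)*(-6 + 0)² = (-7 - 6 - 5/2)*(-6 + 0)² = -31/2*(-6)² = -31/2*36 = -558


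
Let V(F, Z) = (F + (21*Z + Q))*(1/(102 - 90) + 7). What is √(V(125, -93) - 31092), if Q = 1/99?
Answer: I*√1726554423/198 ≈ 209.86*I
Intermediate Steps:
Q = 1/99 ≈ 0.010101
V(F, Z) = 85/1188 + 85*F/12 + 595*Z/4 (V(F, Z) = (F + (21*Z + 1/99))*(1/(102 - 90) + 7) = (F + (1/99 + 21*Z))*(1/12 + 7) = (1/99 + F + 21*Z)*(1/12 + 7) = (1/99 + F + 21*Z)*(85/12) = 85/1188 + 85*F/12 + 595*Z/4)
√(V(125, -93) - 31092) = √((85/1188 + (85/12)*125 + (595/4)*(-93)) - 31092) = √((85/1188 + 10625/12 - 55335/4) - 31092) = √(-15382535/1188 - 31092) = √(-52319831/1188) = I*√1726554423/198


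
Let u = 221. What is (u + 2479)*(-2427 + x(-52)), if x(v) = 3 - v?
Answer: -6404400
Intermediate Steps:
(u + 2479)*(-2427 + x(-52)) = (221 + 2479)*(-2427 + (3 - 1*(-52))) = 2700*(-2427 + (3 + 52)) = 2700*(-2427 + 55) = 2700*(-2372) = -6404400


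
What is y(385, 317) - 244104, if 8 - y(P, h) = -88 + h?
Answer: -244325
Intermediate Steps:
y(P, h) = 96 - h (y(P, h) = 8 - (-88 + h) = 8 + (88 - h) = 96 - h)
y(385, 317) - 244104 = (96 - 1*317) - 244104 = (96 - 317) - 244104 = -221 - 244104 = -244325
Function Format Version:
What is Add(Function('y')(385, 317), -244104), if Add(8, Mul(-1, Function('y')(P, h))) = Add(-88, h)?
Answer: -244325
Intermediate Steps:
Function('y')(P, h) = Add(96, Mul(-1, h)) (Function('y')(P, h) = Add(8, Mul(-1, Add(-88, h))) = Add(8, Add(88, Mul(-1, h))) = Add(96, Mul(-1, h)))
Add(Function('y')(385, 317), -244104) = Add(Add(96, Mul(-1, 317)), -244104) = Add(Add(96, -317), -244104) = Add(-221, -244104) = -244325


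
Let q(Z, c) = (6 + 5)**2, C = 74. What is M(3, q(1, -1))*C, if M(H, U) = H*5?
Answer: 1110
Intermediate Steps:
q(Z, c) = 121 (q(Z, c) = 11**2 = 121)
M(H, U) = 5*H
M(3, q(1, -1))*C = (5*3)*74 = 15*74 = 1110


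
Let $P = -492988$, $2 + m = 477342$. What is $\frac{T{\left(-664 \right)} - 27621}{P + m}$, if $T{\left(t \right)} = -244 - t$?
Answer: $\frac{9067}{5216} \approx 1.7383$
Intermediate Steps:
$m = 477340$ ($m = -2 + 477342 = 477340$)
$\frac{T{\left(-664 \right)} - 27621}{P + m} = \frac{\left(-244 - -664\right) - 27621}{-492988 + 477340} = \frac{\left(-244 + 664\right) - 27621}{-15648} = \left(420 - 27621\right) \left(- \frac{1}{15648}\right) = \left(-27201\right) \left(- \frac{1}{15648}\right) = \frac{9067}{5216}$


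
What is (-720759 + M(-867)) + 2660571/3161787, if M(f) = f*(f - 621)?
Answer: 26088767910/45823 ≈ 5.6934e+5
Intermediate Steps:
M(f) = f*(-621 + f)
(-720759 + M(-867)) + 2660571/3161787 = (-720759 - 867*(-621 - 867)) + 2660571/3161787 = (-720759 - 867*(-1488)) + 2660571*(1/3161787) = (-720759 + 1290096) + 38559/45823 = 569337 + 38559/45823 = 26088767910/45823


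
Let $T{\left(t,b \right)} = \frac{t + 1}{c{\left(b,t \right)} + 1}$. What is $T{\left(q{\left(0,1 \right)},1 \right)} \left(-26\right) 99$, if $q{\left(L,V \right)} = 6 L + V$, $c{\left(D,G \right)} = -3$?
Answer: $2574$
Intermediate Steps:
$q{\left(L,V \right)} = V + 6 L$
$T{\left(t,b \right)} = - \frac{1}{2} - \frac{t}{2}$ ($T{\left(t,b \right)} = \frac{t + 1}{-3 + 1} = \frac{1 + t}{-2} = \left(1 + t\right) \left(- \frac{1}{2}\right) = - \frac{1}{2} - \frac{t}{2}$)
$T{\left(q{\left(0,1 \right)},1 \right)} \left(-26\right) 99 = \left(- \frac{1}{2} - \frac{1 + 6 \cdot 0}{2}\right) \left(-26\right) 99 = \left(- \frac{1}{2} - \frac{1 + 0}{2}\right) \left(-26\right) 99 = \left(- \frac{1}{2} - \frac{1}{2}\right) \left(-26\right) 99 = \left(-1\right) \left(-26\right) 99 = 26 \cdot 99 = 2574$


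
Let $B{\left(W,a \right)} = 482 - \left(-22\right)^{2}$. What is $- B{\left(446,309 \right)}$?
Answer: $2$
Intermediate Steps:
$B{\left(W,a \right)} = -2$ ($B{\left(W,a \right)} = 482 - 484 = -2$)
$- B{\left(446,309 \right)} = \left(-1\right) \left(-2\right) = 2$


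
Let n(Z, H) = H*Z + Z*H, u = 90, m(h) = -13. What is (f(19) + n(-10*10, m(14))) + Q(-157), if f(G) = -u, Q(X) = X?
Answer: 2353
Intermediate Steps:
n(Z, H) = 2*H*Z (n(Z, H) = H*Z + H*Z = 2*H*Z)
f(G) = -90 (f(G) = -1*90 = -90)
(f(19) + n(-10*10, m(14))) + Q(-157) = (-90 + 2*(-13)*(-10*10)) - 157 = (-90 + 2*(-13)*(-100)) - 157 = (-90 + 2600) - 157 = 2510 - 157 = 2353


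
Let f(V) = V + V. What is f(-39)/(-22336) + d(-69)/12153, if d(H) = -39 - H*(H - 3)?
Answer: -18481403/45241568 ≈ -0.40850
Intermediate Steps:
d(H) = -39 - H*(-3 + H)
f(V) = 2*V
f(-39)/(-22336) + d(-69)/12153 = (2*(-39))/(-22336) + (-39 - 1*(-69)² + 3*(-69))/12153 = -78*(-1/22336) + (-39 - 1*4761 - 207)*(1/12153) = 39/11168 + (-39 - 4761 - 207)*(1/12153) = 39/11168 - 5007*1/12153 = 39/11168 - 1669/4051 = -18481403/45241568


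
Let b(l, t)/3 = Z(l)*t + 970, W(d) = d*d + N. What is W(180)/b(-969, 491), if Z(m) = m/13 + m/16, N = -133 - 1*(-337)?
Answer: -2260544/13595831 ≈ -0.16627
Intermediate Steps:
N = 204 (N = -133 + 337 = 204)
W(d) = 204 + d² (W(d) = d*d + 204 = d² + 204 = 204 + d²)
Z(m) = 29*m/208 (Z(m) = m*(1/13) + m*(1/16) = m/13 + m/16 = 29*m/208)
b(l, t) = 2910 + 87*l*t/208 (b(l, t) = 3*((29*l/208)*t + 970) = 3*(29*l*t/208 + 970) = 3*(970 + 29*l*t/208) = 2910 + 87*l*t/208)
W(180)/b(-969, 491) = (204 + 180²)/(2910 + (87/208)*(-969)*491) = (204 + 32400)/(2910 - 41392773/208) = 32604/(-40787493/208) = 32604*(-208/40787493) = -2260544/13595831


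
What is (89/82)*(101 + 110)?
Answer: 18779/82 ≈ 229.01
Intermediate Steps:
(89/82)*(101 + 110) = (89*(1/82))*211 = (89/82)*211 = 18779/82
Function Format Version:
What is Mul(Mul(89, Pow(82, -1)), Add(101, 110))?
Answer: Rational(18779, 82) ≈ 229.01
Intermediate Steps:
Mul(Mul(89, Pow(82, -1)), Add(101, 110)) = Mul(Mul(89, Rational(1, 82)), 211) = Mul(Rational(89, 82), 211) = Rational(18779, 82)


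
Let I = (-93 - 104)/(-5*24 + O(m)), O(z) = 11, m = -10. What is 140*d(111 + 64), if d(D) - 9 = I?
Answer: 164920/109 ≈ 1513.0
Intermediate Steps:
I = 197/109 (I = (-93 - 104)/(-5*24 + 11) = -197/(-120 + 11) = -197/(-109) = -197*(-1/109) = 197/109 ≈ 1.8073)
d(D) = 1178/109 (d(D) = 9 + 197/109 = 1178/109)
140*d(111 + 64) = 140*(1178/109) = 164920/109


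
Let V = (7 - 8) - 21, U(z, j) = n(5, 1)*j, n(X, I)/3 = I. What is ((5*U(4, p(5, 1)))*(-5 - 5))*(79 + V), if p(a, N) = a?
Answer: -42750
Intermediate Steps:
n(X, I) = 3*I
U(z, j) = 3*j (U(z, j) = (3*1)*j = 3*j)
V = -22 (V = -1 - 21 = -22)
((5*U(4, p(5, 1)))*(-5 - 5))*(79 + V) = ((5*(3*5))*(-5 - 5))*(79 - 22) = ((5*15)*(-10))*57 = (75*(-10))*57 = -750*57 = -42750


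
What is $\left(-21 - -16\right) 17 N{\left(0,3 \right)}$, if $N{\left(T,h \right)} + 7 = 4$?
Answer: $255$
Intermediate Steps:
$N{\left(T,h \right)} = -3$ ($N{\left(T,h \right)} = -7 + 4 = -3$)
$\left(-21 - -16\right) 17 N{\left(0,3 \right)} = \left(-21 - -16\right) 17 \left(-3\right) = \left(-21 + 16\right) 17 \left(-3\right) = \left(-5\right) 17 \left(-3\right) = \left(-85\right) \left(-3\right) = 255$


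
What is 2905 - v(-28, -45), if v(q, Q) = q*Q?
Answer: 1645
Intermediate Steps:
v(q, Q) = Q*q
2905 - v(-28, -45) = 2905 - (-45)*(-28) = 2905 - 1*1260 = 2905 - 1260 = 1645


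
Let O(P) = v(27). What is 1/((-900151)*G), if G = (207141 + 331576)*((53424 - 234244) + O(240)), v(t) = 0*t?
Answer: 1/87684436177998940 ≈ 1.1405e-17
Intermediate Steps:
v(t) = 0
O(P) = 0
G = -97410807940 (G = (207141 + 331576)*((53424 - 234244) + 0) = 538717*(-180820 + 0) = 538717*(-180820) = -97410807940)
1/((-900151)*G) = 1/(-900151*(-97410807940)) = -1/900151*(-1/97410807940) = 1/87684436177998940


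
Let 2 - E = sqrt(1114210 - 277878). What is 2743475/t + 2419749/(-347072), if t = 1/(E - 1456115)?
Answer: -1386486561892757349/347072 - 38408650*sqrt(4267) ≈ -3.9973e+12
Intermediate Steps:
E = 2 - 14*sqrt(4267) (E = 2 - sqrt(1114210 - 277878) = 2 - sqrt(836332) = 2 - 14*sqrt(4267) ≈ -912.51)
t = 1/(-1456113 - 14*sqrt(4267)) (t = 1/((2 - 14*sqrt(4267)) - 1456115) = 1/(-1456113 - 14*sqrt(4267)) ≈ -6.8633e-7)
2743475/t + 2419749/(-347072) = 2743475/(-1456113/2120264232437 + 14*sqrt(4267)/2120264232437) + 2419749/(-347072) = 2743475/(-1456113/2120264232437 + 14*sqrt(4267)/2120264232437) + 2419749*(-1/347072) = 2743475/(-1456113/2120264232437 + 14*sqrt(4267)/2120264232437) - 2419749/347072 = -2419749/347072 + 2743475/(-1456113/2120264232437 + 14*sqrt(4267)/2120264232437)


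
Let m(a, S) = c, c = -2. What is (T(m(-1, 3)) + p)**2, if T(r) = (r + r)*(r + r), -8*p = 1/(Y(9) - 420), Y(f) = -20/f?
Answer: 236593715281/924160000 ≈ 256.01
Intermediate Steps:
m(a, S) = -2
p = 9/30400 (p = -1/(8*(-20/9 - 420)) = -1/(8*(-3800/9)) = -1/8*(-9/3800) = 9/30400 ≈ 0.00029605)
T(r) = 4*r**2 (T(r) = (2*r)*(2*r) = 4*r**2)
(T(m(-1, 3)) + p)**2 = (4*(-2)**2 + 9/30400)**2 = (4*4 + 9/30400)**2 = (16 + 9/30400)**2 = (486409/30400)**2 = 236593715281/924160000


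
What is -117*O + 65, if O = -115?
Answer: 13520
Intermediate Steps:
-117*O + 65 = -117*(-115) + 65 = 13455 + 65 = 13520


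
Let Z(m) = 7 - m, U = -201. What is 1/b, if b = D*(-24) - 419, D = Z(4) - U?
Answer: -1/5315 ≈ -0.00018815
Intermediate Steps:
D = 204 (D = (7 - 1*4) - 1*(-201) = (7 - 4) + 201 = 3 + 201 = 204)
b = -5315 (b = 204*(-24) - 419 = -4896 - 419 = -5315)
1/b = 1/(-5315) = -1/5315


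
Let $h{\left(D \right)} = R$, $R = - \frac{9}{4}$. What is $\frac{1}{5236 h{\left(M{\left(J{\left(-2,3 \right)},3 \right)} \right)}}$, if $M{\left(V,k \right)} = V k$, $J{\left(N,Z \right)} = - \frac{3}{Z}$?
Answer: $- \frac{1}{11781} \approx -8.4882 \cdot 10^{-5}$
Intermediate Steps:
$R = - \frac{9}{4}$ ($R = \left(-9\right) \frac{1}{4} = - \frac{9}{4} \approx -2.25$)
$h{\left(D \right)} = - \frac{9}{4}$
$\frac{1}{5236 h{\left(M{\left(J{\left(-2,3 \right)},3 \right)} \right)}} = \frac{1}{5236 \left(- \frac{9}{4}\right)} = \frac{1}{-11781} = - \frac{1}{11781}$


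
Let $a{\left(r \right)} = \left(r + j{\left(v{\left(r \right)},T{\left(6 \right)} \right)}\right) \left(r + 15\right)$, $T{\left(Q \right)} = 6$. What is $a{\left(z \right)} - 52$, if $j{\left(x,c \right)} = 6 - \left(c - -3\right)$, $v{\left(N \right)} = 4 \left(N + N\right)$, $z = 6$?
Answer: $11$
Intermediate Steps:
$v{\left(N \right)} = 8 N$ ($v{\left(N \right)} = 4 \cdot 2 N = 8 N$)
$j{\left(x,c \right)} = 3 - c$ ($j{\left(x,c \right)} = 6 - \left(c + 3\right) = 6 - \left(3 + c\right) = 3 - c$)
$a{\left(r \right)} = \left(-3 + r\right) \left(15 + r\right)$ ($a{\left(r \right)} = \left(r + \left(3 - 6\right)\right) \left(r + 15\right) = \left(r + \left(3 - 6\right)\right) \left(15 + r\right) = \left(r - 3\right) \left(15 + r\right) = \left(-3 + r\right) \left(15 + r\right)$)
$a{\left(z \right)} - 52 = \left(-45 + 6^{2} + 12 \cdot 6\right) - 52 = \left(-45 + 36 + 72\right) - 52 = 63 - 52 = 11$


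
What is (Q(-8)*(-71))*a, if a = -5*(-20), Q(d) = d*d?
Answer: -454400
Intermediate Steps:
Q(d) = d²
a = 100
(Q(-8)*(-71))*a = ((-8)²*(-71))*100 = (64*(-71))*100 = -4544*100 = -454400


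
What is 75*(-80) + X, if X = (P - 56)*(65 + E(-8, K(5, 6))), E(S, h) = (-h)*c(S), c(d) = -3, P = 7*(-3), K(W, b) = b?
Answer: -12391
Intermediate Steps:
P = -21
E(S, h) = 3*h (E(S, h) = -h*(-3) = 3*h)
X = -6391 (X = (-21 - 56)*(65 + 3*6) = -77*(65 + 18) = -77*83 = -6391)
75*(-80) + X = 75*(-80) - 6391 = -6000 - 6391 = -12391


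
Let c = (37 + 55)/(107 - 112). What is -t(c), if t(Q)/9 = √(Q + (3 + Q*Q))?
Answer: -9*√8079/5 ≈ -161.79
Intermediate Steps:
c = -92/5 (c = 92/(-5) = 92*(-⅕) = -92/5 ≈ -18.400)
t(Q) = 9*√(3 + Q + Q²) (t(Q) = 9*√(Q + (3 + Q*Q)) = 9*√(Q + (3 + Q²)) = 9*√(3 + Q + Q²))
-t(c) = -9*√(3 - 92/5 + (-92/5)²) = -9*√(3 - 92/5 + 8464/25) = -9*√(8079/25) = -9*√8079/5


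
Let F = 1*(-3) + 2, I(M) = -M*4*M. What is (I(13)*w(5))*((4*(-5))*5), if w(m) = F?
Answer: -67600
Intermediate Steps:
I(M) = -4*M² (I(M) = -4*M*M = -4*M²)
F = -1 (F = -3 + 2 = -1)
w(m) = -1
(I(13)*w(5))*((4*(-5))*5) = (-4*13²*(-1))*((4*(-5))*5) = (-4*169*(-1))*(-20*5) = -676*(-1)*(-100) = 676*(-100) = -67600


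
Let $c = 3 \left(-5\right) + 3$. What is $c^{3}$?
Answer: $-1728$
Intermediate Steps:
$c = -12$ ($c = -15 + 3 = -12$)
$c^{3} = \left(-12\right)^{3} = -1728$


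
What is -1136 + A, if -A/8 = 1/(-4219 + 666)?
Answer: -4036200/3553 ≈ -1136.0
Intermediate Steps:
A = 8/3553 (A = -8/(-4219 + 666) = -8/(-3553) = -8*(-1/3553) = 8/3553 ≈ 0.0022516)
-1136 + A = -1136 + 8/3553 = -4036200/3553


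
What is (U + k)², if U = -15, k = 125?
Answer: 12100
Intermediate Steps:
(U + k)² = (-15 + 125)² = 110² = 12100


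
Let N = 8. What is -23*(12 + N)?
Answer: -460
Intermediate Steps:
-23*(12 + N) = -23*(12 + 8) = -23*20 = -460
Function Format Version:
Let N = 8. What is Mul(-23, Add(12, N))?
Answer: -460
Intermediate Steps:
Mul(-23, Add(12, N)) = Mul(-23, Add(12, 8)) = Mul(-23, 20) = -460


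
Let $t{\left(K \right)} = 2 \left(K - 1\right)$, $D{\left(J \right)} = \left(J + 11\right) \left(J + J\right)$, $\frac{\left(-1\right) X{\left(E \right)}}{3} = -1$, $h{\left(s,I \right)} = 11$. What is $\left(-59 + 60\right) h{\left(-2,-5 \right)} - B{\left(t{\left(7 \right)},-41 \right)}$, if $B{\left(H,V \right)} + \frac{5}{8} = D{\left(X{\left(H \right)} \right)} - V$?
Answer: $- \frac{907}{8} \approx -113.38$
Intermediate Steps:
$X{\left(E \right)} = 3$ ($X{\left(E \right)} = \left(-3\right) \left(-1\right) = 3$)
$D{\left(J \right)} = 2 J \left(11 + J\right)$ ($D{\left(J \right)} = \left(11 + J\right) 2 J = 2 J \left(11 + J\right)$)
$t{\left(K \right)} = -2 + 2 K$ ($t{\left(K \right)} = 2 \left(-1 + K\right) = -2 + 2 K$)
$B{\left(H,V \right)} = \frac{667}{8} - V$ ($B{\left(H,V \right)} = - \frac{5}{8} - \left(V - 6 \left(11 + 3\right)\right) = - \frac{5}{8} - \left(-84 + V\right) = \frac{667}{8} - V$)
$\left(-59 + 60\right) h{\left(-2,-5 \right)} - B{\left(t{\left(7 \right)},-41 \right)} = \left(-59 + 60\right) 11 - \left(\frac{667}{8} - -41\right) = 1 \cdot 11 - \left(\frac{667}{8} + 41\right) = 11 - \frac{995}{8} = - \frac{907}{8}$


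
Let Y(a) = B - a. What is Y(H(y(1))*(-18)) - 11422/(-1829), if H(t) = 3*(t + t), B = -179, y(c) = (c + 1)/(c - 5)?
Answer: -414735/1829 ≈ -226.76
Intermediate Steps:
y(c) = (1 + c)/(-5 + c)
H(t) = 6*t (H(t) = 3*(2*t) = 6*t)
Y(a) = -179 - a
Y(H(y(1))*(-18)) - 11422/(-1829) = (-179 - 6*((1 + 1)/(-5 + 1))*(-18)) - 11422/(-1829) = (-179 - 6*(2/(-4))*(-18)) - 11422*(-1)/1829 = (-179 - 6*(-¼*2)*(-18)) - 1*(-11422/1829) = (-179 - 6*(-½)*(-18)) + 11422/1829 = (-179 - (-3)*(-18)) + 11422/1829 = (-179 - 1*54) + 11422/1829 = (-179 - 54) + 11422/1829 = -233 + 11422/1829 = -414735/1829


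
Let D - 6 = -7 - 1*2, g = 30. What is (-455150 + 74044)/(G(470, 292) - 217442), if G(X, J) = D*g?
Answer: 11209/6398 ≈ 1.7520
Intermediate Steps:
D = -3 (D = 6 + (-7 - 1*2) = 6 + (-7 - 2) = 6 - 9 = -3)
G(X, J) = -90 (G(X, J) = -3*30 = -90)
(-455150 + 74044)/(G(470, 292) - 217442) = (-455150 + 74044)/(-90 - 217442) = -381106/(-217532) = -381106*(-1/217532) = 11209/6398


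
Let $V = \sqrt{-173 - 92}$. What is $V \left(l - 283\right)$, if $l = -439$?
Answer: $- 722 i \sqrt{265} \approx - 11753.0 i$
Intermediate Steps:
$V = i \sqrt{265}$ ($V = \sqrt{-265} = i \sqrt{265} \approx 16.279 i$)
$V \left(l - 283\right) = i \sqrt{265} \left(-439 - 283\right) = i \sqrt{265} \left(-722\right) = - 722 i \sqrt{265}$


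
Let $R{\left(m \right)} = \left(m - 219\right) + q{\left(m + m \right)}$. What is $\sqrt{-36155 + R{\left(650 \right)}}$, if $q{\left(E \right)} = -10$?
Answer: $i \sqrt{35734} \approx 189.03 i$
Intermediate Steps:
$R{\left(m \right)} = -229 + m$ ($R{\left(m \right)} = \left(m - 219\right) - 10 = \left(-219 + m\right) - 10 = -229 + m$)
$\sqrt{-36155 + R{\left(650 \right)}} = \sqrt{-36155 + \left(-229 + 650\right)} = \sqrt{-36155 + 421} = \sqrt{-35734} = i \sqrt{35734}$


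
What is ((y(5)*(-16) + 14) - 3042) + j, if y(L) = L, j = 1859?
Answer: -1249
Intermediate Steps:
((y(5)*(-16) + 14) - 3042) + j = ((5*(-16) + 14) - 3042) + 1859 = ((-80 + 14) - 3042) + 1859 = (-66 - 3042) + 1859 = -3108 + 1859 = -1249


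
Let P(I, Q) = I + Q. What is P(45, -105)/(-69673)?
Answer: 60/69673 ≈ 0.00086117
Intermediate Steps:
P(45, -105)/(-69673) = (45 - 105)/(-69673) = -60*(-1/69673) = 60/69673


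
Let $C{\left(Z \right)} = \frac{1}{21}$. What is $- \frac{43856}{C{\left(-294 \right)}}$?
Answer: $-920976$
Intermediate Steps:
$C{\left(Z \right)} = \frac{1}{21}$
$- \frac{43856}{C{\left(-294 \right)}} = - 43856 \frac{1}{\frac{1}{21}} = \left(-43856\right) 21 = -920976$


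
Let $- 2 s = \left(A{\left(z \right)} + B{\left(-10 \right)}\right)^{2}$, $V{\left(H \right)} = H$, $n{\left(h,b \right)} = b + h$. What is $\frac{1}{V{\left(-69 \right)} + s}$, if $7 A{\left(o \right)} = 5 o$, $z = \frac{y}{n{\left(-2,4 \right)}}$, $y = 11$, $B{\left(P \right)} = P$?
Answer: $- \frac{392}{34273} \approx -0.011438$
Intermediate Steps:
$z = \frac{11}{2}$ ($z = \frac{11}{4 - 2} = \frac{11}{2} \approx 5.5$)
$A{\left(o \right)} = \frac{5 o}{7}$
$s = - \frac{7225}{392}$ ($s = - \frac{\left(\frac{5}{7} \cdot \frac{11}{2} - 10\right)^{2}}{2} = - \frac{\left(\frac{55}{14} - 10\right)^{2}}{2} = - \frac{\left(- \frac{85}{14}\right)^{2}}{2} = \left(- \frac{1}{2}\right) \frac{7225}{196} = - \frac{7225}{392} \approx -18.431$)
$\frac{1}{V{\left(-69 \right)} + s} = \frac{1}{-69 - \frac{7225}{392}} = \frac{1}{- \frac{34273}{392}} = - \frac{392}{34273}$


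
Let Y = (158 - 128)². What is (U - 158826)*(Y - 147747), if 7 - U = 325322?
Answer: 71094653427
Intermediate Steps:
U = -325315 (U = 7 - 1*325322 = 7 - 325322 = -325315)
Y = 900 (Y = 30² = 900)
(U - 158826)*(Y - 147747) = (-325315 - 158826)*(900 - 147747) = -484141*(-146847) = 71094653427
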